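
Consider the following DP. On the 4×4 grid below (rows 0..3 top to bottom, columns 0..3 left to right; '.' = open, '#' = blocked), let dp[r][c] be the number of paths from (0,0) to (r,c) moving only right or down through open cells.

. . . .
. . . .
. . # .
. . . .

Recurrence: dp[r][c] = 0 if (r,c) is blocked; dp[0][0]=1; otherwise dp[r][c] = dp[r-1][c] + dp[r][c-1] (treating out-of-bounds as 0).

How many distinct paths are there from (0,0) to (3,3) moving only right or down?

r\c   0   1   2   3
  0   1   1   1   1
  1   1   2   3   4
  2   1   3   0   4
  3   1   4   4   8

8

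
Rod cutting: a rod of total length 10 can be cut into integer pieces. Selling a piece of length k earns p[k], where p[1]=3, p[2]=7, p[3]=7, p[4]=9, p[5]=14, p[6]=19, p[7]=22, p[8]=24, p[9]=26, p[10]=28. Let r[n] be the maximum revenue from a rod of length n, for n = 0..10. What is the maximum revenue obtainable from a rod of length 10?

35

   n    0    1    2    3    4    5    6    7    8    9   10
r[n]    0    3    7   10   14   17   21   24   28   31   35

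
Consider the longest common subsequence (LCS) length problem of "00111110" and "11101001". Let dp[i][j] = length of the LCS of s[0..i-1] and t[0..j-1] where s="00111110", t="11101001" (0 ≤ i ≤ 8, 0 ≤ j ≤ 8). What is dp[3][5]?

2

   ''  1  1  1  0  1  0  0  1
''  0  0  0  0  0  0  0  0  0
 0  0  0  0  0  1  1  1  1  1
 0  0  0  0  0  1  1  2  2  2
 1  0  1  1  1  1  2  2  2  3
 1  0  1  2  2  2  2  2  2  3
 1  0  1  2  3  3  3  3  3  3
 1  0  1  2  3  3  4  4  4  4
 1  0  1  2  3  3  4  4  4  5
 0  0  1  2  3  4  4  5  5  5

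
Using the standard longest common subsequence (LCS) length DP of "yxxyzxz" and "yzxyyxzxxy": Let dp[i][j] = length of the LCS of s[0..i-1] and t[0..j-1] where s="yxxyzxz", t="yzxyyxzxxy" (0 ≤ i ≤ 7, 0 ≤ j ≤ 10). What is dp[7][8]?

   ''  y  z  x  y  y  x  z  x  x  y
''  0  0  0  0  0  0  0  0  0  0  0
 y  0  1  1  1  1  1  1  1  1  1  1
 x  0  1  1  2  2  2  2  2  2  2  2
 x  0  1  1  2  2  2  3  3  3  3  3
 y  0  1  1  2  3  3  3  3  3  3  4
 z  0  1  2  2  3  3  3  4  4  4  4
 x  0  1  2  3  3  3  4  4  5  5  5
 z  0  1  2  3  3  3  4  5  5  5  5

5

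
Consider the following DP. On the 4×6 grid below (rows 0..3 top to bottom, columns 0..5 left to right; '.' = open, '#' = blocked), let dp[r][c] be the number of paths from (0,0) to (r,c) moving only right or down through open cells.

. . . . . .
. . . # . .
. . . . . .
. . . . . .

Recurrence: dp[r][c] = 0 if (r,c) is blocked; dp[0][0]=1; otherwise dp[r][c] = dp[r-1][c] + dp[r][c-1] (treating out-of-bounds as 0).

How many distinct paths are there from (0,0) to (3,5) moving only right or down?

r\c   0   1   2   3   4   5
  0   1   1   1   1   1   1
  1   1   2   3   0   1   2
  2   1   3   6   6   7   9
  3   1   4  10  16  23  32

32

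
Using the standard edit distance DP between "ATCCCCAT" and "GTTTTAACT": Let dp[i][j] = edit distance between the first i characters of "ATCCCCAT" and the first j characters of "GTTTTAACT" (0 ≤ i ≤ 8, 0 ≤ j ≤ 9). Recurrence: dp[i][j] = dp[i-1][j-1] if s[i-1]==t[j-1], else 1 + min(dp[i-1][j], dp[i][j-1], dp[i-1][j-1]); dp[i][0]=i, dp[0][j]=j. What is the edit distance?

   ''  G  T  T  T  T  A  A  C  T
''  0  1  2  3  4  5  6  7  8  9
 A  1  1  2  3  4  5  5  6  7  8
 T  2  2  1  2  3  4  5  6  7  7
 C  3  3  2  2  3  4  5  6  6  7
 C  4  4  3  3  3  4  5  6  6  7
 C  5  5  4  4  4  4  5  6  6  7
 C  6  6  5  5  5  5  5  6  6  7
 A  7  7  6  6  6  6  5  5  6  7
 T  8  8  7  6  6  6  6  6  6  6

6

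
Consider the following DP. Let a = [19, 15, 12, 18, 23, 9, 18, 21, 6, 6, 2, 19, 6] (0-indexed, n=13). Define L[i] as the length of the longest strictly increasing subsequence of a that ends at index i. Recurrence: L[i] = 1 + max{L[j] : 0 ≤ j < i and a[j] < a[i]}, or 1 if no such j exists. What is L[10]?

   i    0    1    2    3    4    5    6    7    8    9   10   11   12
a[i]   19   15   12   18   23    9   18   21    6    6    2   19    6
L[i]    1    1    1    2    3    1    2    3    1    1    1    3    2

1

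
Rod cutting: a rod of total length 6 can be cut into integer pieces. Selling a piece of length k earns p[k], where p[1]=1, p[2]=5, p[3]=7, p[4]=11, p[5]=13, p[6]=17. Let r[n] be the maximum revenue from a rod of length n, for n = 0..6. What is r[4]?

11

   n    0    1    2    3    4    5    6
r[n]    0    1    5    7   11   13   17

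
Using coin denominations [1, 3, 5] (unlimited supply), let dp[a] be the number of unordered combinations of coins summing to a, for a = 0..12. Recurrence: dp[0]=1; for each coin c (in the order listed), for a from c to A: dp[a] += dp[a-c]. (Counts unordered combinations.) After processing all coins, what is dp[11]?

after  coin     0     1     2     3     4     5     6     7     8     9    10    11    12
          1     1     1     1     1     1     1     1     1     1     1     1     1     1
          3     1     1     1     2     2     2     3     3     3     4     4     4     5
          5     1     1     1     2     2     3     4     4     5     6     7     8     9

8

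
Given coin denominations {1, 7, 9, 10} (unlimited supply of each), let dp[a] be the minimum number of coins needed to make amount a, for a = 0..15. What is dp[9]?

 a  0  1  2  3  4  5  6  7  8  9 10 11 12 13 14 15
dp  0  1  2  3  4  5  6  1  2  1  1  2  3  4  2  3

1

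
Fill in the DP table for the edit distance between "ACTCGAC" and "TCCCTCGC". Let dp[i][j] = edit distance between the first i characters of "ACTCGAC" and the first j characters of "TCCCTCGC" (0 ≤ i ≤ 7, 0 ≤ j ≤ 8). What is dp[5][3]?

3

   ''  T  C  C  C  T  C  G  C
''  0  1  2  3  4  5  6  7  8
 A  1  1  2  3  4  5  6  7  8
 C  2  2  1  2  3  4  5  6  7
 T  3  2  2  2  3  3  4  5  6
 C  4  3  2  2  2  3  3  4  5
 G  5  4  3  3  3  3  4  3  4
 A  6  5  4  4  4  4  4  4  4
 C  7  6  5  4  4  5  4  5  4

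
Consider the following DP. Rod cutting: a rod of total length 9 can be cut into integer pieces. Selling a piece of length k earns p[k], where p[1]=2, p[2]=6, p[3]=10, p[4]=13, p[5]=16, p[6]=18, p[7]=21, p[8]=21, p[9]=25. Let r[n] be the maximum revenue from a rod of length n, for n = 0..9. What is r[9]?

   n    0    1    2    3    4    5    6    7    8    9
r[n]    0    2    6   10   13   16   20   23   26   30

30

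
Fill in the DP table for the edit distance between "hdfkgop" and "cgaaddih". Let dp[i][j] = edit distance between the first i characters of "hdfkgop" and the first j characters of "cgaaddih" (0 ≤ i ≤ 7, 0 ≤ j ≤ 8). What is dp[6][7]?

7

   ''  c  g  a  a  d  d  i  h
''  0  1  2  3  4  5  6  7  8
 h  1  1  2  3  4  5  6  7  7
 d  2  2  2  3  4  4  5  6  7
 f  3  3  3  3  4  5  5  6  7
 k  4  4  4  4  4  5  6  6  7
 g  5  5  4  5  5  5  6  7  7
 o  6  6  5  5  6  6  6  7  8
 p  7  7  6  6  6  7  7  7  8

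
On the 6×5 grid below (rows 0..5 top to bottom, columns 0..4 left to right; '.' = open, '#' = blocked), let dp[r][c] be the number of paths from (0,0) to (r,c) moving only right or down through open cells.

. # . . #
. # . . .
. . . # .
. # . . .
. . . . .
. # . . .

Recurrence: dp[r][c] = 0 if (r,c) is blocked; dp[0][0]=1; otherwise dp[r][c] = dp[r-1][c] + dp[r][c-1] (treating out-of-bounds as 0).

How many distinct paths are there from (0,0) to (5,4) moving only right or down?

9

r\c   0   1   2   3   4
  0   1   0   0   0   0
  1   1   0   0   0   0
  2   1   1   1   0   0
  3   1   0   1   1   1
  4   1   1   2   3   4
  5   1   0   2   5   9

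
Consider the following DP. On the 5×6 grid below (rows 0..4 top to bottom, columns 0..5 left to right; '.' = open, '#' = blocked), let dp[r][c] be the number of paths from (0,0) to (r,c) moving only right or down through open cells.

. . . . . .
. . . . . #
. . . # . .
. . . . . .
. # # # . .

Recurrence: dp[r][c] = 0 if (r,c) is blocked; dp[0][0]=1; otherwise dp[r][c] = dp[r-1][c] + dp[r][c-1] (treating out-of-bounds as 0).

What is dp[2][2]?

r\c   0   1   2   3   4   5
  0   1   1   1   1   1   1
  1   1   2   3   4   5   0
  2   1   3   6   0   5   5
  3   1   4  10  10  15  20
  4   1   0   0   0  15  35

6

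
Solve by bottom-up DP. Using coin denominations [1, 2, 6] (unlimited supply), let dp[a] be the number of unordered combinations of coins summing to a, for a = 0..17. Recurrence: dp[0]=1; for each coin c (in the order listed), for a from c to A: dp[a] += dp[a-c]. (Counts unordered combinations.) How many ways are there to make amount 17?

18

after  coin     0     1     2     3     4     5     6     7     8     9    10    11    12    13    14    15    16    17
          1     1     1     1     1     1     1     1     1     1     1     1     1     1     1     1     1     1     1
          2     1     1     2     2     3     3     4     4     5     5     6     6     7     7     8     8     9     9
          6     1     1     2     2     3     3     5     5     7     7     9     9    12    12    15    15    18    18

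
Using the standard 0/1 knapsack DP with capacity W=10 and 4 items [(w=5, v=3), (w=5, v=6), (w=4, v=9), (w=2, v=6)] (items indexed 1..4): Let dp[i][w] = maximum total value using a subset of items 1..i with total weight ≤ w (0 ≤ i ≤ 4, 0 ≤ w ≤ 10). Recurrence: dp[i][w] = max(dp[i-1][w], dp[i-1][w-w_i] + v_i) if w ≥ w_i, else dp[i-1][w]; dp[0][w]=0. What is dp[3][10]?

15

i\w   0   1   2   3   4   5   6   7   8   9  10
  0   0   0   0   0   0   0   0   0   0   0   0
  1   0   0   0   0   0   3   3   3   3   3   3
  2   0   0   0   0   0   6   6   6   6   6   9
  3   0   0   0   0   9   9   9   9   9  15  15
  4   0   0   6   6   9   9  15  15  15  15  15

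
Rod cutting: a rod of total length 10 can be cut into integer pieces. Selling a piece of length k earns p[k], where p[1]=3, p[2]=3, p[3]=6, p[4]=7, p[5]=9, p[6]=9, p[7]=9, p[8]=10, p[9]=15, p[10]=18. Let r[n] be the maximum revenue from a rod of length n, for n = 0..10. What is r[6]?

   n    0    1    2    3    4    5    6    7    8    9   10
r[n]    0    3    6    9   12   15   18   21   24   27   30

18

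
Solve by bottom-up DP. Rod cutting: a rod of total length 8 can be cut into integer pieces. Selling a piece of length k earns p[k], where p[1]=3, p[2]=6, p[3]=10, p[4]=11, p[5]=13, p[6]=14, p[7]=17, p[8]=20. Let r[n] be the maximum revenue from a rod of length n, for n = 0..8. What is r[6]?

   n    0    1    2    3    4    5    6    7    8
r[n]    0    3    6   10   13   16   20   23   26

20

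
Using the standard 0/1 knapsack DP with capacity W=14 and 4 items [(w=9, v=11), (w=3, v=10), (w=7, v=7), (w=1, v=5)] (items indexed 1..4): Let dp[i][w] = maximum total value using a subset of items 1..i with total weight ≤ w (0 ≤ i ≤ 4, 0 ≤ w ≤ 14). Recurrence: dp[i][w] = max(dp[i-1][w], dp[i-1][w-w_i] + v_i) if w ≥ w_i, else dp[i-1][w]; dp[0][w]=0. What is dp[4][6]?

i\w   0   1   2   3   4   5   6   7   8   9  10  11  12  13  14
  0   0   0   0   0   0   0   0   0   0   0   0   0   0   0   0
  1   0   0   0   0   0   0   0   0   0  11  11  11  11  11  11
  2   0   0   0  10  10  10  10  10  10  11  11  11  21  21  21
  3   0   0   0  10  10  10  10  10  10  11  17  17  21  21  21
  4   0   5   5  10  15  15  15  15  15  15  17  22  22  26  26

15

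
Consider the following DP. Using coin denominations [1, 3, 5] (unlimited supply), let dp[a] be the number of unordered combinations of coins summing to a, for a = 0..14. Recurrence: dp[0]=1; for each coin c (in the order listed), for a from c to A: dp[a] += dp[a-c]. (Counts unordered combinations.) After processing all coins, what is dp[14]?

11

after  coin     0     1     2     3     4     5     6     7     8     9    10    11    12    13    14
          1     1     1     1     1     1     1     1     1     1     1     1     1     1     1     1
          3     1     1     1     2     2     2     3     3     3     4     4     4     5     5     5
          5     1     1     1     2     2     3     4     4     5     6     7     8     9    10    11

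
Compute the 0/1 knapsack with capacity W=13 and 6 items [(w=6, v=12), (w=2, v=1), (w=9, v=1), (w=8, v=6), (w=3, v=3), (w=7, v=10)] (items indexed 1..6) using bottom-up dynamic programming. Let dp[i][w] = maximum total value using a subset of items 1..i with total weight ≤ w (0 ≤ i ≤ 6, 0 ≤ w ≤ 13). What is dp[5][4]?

3

i\w   0   1   2   3   4   5   6   7   8   9  10  11  12  13
  0   0   0   0   0   0   0   0   0   0   0   0   0   0   0
  1   0   0   0   0   0   0  12  12  12  12  12  12  12  12
  2   0   0   1   1   1   1  12  12  13  13  13  13  13  13
  3   0   0   1   1   1   1  12  12  13  13  13  13  13  13
  4   0   0   1   1   1   1  12  12  13  13  13  13  13  13
  5   0   0   1   3   3   4  12  12  13  15  15  16  16  16
  6   0   0   1   3   3   4  12  12  13  15  15  16  16  22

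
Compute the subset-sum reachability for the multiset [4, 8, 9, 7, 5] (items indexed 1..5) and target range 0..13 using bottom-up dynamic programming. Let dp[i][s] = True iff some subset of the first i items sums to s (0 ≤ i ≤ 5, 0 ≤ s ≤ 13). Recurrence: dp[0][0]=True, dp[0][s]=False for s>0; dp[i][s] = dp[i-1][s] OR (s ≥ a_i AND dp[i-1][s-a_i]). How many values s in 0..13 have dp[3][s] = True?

i\s   0   1   2   3   4   5   6   7   8   9  10  11  12  13
  0   T   F   F   F   F   F   F   F   F   F   F   F   F   F
  1   T   F   F   F   T   F   F   F   F   F   F   F   F   F
  2   T   F   F   F   T   F   F   F   T   F   F   F   T   F
  3   T   F   F   F   T   F   F   F   T   T   F   F   T   T
  4   T   F   F   F   T   F   F   T   T   T   F   T   T   T
  5   T   F   F   F   T   T   F   T   T   T   F   T   T   T

6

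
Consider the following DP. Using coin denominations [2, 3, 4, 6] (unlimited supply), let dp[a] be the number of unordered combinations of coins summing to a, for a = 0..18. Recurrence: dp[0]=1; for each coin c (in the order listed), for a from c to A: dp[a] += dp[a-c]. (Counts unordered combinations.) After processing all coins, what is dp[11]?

5

after  coin     0     1     2     3     4     5     6     7     8     9    10    11    12    13    14    15    16    17    18
          2     1     0     1     0     1     0     1     0     1     0     1     0     1     0     1     0     1     0     1
          3     1     0     1     1     1     1     2     1     2     2     2     2     3     2     3     3     3     3     4
          4     1     0     1     1     2     1     3     2     4     3     5     4     7     5     8     7    10     8    12
          6     1     0     1     1     2     1     4     2     5     4     7     5    11     7    13    11    17    13    23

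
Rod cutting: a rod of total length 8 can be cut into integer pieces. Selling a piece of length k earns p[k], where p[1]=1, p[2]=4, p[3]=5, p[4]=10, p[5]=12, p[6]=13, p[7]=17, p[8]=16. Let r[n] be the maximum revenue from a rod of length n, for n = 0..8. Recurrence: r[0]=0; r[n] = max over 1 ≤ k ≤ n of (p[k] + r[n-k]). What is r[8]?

   n    0    1    2    3    4    5    6    7    8
r[n]    0    1    4    5   10   12   14   17   20

20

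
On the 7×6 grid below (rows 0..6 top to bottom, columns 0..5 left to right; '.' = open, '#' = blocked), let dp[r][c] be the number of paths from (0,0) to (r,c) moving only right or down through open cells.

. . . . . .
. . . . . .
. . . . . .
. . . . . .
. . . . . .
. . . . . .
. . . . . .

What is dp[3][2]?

r\c   0   1   2   3   4   5
  0   1   1   1   1   1   1
  1   1   2   3   4   5   6
  2   1   3   6  10  15  21
  3   1   4  10  20  35  56
  4   1   5  15  35  70 126
  5   1   6  21  56 126 252
  6   1   7  28  84 210 462

10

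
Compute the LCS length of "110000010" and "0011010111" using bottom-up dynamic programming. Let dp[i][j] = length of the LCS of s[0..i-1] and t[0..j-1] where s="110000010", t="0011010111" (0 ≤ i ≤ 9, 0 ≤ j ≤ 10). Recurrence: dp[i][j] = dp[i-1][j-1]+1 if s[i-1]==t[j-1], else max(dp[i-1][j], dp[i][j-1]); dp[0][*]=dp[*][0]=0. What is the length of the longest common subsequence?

   ''  0  0  1  1  0  1  0  1  1  1
''  0  0  0  0  0  0  0  0  0  0  0
 1  0  0  0  1  1  1  1  1  1  1  1
 1  0  0  0  1  2  2  2  2  2  2  2
 0  0  1  1  1  2  3  3  3  3  3  3
 0  0  1  2  2  2  3  3  4  4  4  4
 0  0  1  2  2  2  3  3  4  4  4  4
 0  0  1  2  2  2  3  3  4  4  4  4
 0  0  1  2  2  2  3  3  4  4  4  4
 1  0  1  2  3  3  3  4  4  5  5  5
 0  0  1  2  3  3  4  4  5  5  5  5

5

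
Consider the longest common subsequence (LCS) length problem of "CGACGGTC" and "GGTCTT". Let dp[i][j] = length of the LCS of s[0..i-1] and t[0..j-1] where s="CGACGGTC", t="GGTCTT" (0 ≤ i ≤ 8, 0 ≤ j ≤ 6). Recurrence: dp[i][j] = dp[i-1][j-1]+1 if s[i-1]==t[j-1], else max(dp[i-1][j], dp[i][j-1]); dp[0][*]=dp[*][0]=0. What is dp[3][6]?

   ''  G  G  T  C  T  T
''  0  0  0  0  0  0  0
 C  0  0  0  0  1  1  1
 G  0  1  1  1  1  1  1
 A  0  1  1  1  1  1  1
 C  0  1  1  1  2  2  2
 G  0  1  2  2  2  2  2
 G  0  1  2  2  2  2  2
 T  0  1  2  3  3  3  3
 C  0  1  2  3  4  4  4

1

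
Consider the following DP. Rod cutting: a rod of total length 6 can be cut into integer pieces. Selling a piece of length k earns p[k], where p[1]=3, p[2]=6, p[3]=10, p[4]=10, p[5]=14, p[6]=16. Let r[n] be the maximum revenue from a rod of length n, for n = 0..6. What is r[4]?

   n    0    1    2    3    4    5    6
r[n]    0    3    6   10   13   16   20

13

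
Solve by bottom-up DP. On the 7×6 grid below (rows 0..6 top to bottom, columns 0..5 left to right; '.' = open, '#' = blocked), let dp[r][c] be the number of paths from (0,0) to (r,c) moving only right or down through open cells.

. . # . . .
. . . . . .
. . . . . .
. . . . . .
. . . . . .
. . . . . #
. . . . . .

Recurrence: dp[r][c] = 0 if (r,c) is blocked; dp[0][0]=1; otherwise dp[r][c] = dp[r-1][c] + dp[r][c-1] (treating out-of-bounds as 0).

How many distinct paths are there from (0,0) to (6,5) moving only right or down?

182

r\c   0   1   2   3   4   5
  0   1   1   0   0   0   0
  1   1   2   2   2   2   2
  2   1   3   5   7   9  11
  3   1   4   9  16  25  36
  4   1   5  14  30  55  91
  5   1   6  20  50 105   0
  6   1   7  27  77 182 182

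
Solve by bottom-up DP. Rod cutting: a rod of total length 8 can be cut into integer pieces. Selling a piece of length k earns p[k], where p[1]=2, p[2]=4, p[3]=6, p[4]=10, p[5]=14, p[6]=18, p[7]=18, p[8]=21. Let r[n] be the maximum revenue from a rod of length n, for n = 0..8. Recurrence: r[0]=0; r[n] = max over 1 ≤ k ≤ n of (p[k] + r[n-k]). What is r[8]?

   n    0    1    2    3    4    5    6    7    8
r[n]    0    2    4    6   10   14   18   20   22

22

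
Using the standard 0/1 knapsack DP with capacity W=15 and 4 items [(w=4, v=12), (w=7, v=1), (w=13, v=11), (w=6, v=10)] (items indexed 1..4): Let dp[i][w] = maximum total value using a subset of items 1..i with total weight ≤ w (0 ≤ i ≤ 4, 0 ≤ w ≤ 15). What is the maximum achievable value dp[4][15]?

i\w   0   1   2   3   4   5   6   7   8   9  10  11  12  13  14  15
  0   0   0   0   0   0   0   0   0   0   0   0   0   0   0   0   0
  1   0   0   0   0  12  12  12  12  12  12  12  12  12  12  12  12
  2   0   0   0   0  12  12  12  12  12  12  12  13  13  13  13  13
  3   0   0   0   0  12  12  12  12  12  12  12  13  13  13  13  13
  4   0   0   0   0  12  12  12  12  12  12  22  22  22  22  22  22

22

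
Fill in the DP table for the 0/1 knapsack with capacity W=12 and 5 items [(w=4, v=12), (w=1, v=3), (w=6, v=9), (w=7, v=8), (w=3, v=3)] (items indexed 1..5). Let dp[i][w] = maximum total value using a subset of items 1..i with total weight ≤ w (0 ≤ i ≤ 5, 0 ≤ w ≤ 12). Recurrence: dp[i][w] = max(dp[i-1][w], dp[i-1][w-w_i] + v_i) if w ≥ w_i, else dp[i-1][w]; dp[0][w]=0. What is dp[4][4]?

i\w   0   1   2   3   4   5   6   7   8   9  10  11  12
  0   0   0   0   0   0   0   0   0   0   0   0   0   0
  1   0   0   0   0  12  12  12  12  12  12  12  12  12
  2   0   3   3   3  12  15  15  15  15  15  15  15  15
  3   0   3   3   3  12  15  15  15  15  15  21  24  24
  4   0   3   3   3  12  15  15  15  15  15  21  24  24
  5   0   3   3   3  12  15  15  15  18  18  21  24  24

12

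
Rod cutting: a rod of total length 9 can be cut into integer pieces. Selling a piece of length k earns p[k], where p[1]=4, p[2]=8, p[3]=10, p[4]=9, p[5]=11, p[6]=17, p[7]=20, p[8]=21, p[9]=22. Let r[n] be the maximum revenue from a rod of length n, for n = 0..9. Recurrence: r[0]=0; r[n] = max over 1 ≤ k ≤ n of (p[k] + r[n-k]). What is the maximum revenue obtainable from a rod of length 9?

36

   n    0    1    2    3    4    5    6    7    8    9
r[n]    0    4    8   12   16   20   24   28   32   36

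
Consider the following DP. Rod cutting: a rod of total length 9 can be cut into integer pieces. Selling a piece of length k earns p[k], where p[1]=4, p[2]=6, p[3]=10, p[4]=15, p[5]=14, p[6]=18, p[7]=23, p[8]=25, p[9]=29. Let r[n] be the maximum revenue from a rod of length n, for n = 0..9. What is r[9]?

   n    0    1    2    3    4    5    6    7    8    9
r[n]    0    4    8   12   16   20   24   28   32   36

36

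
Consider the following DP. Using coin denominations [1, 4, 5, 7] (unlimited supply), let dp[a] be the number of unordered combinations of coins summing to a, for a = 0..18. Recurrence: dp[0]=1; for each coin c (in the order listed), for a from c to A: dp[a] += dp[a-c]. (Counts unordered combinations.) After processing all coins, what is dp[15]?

after  coin     0     1     2     3     4     5     6     7     8     9    10    11    12    13    14    15    16    17    18
          1     1     1     1     1     1     1     1     1     1     1     1     1     1     1     1     1     1     1     1
          4     1     1     1     1     2     2     2     2     3     3     3     3     4     4     4     4     5     5     5
          5     1     1     1     1     2     3     3     3     4     5     6     6     7     8     9    10    11    12    13
          7     1     1     1     1     2     3     3     4     5     6     7     8    10    11    13    15    17    19    21

15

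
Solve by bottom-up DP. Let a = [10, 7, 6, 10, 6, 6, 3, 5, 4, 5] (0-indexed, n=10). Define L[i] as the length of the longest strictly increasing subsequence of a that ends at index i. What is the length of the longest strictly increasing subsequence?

   i    0    1    2    3    4    5    6    7    8    9
a[i]   10    7    6   10    6    6    3    5    4    5
L[i]    1    1    1    2    1    1    1    2    2    3

3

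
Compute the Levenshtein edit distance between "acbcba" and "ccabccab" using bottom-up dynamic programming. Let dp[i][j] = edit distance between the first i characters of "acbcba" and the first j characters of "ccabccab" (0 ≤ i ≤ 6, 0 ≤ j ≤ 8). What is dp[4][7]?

4

   ''  c  c  a  b  c  c  a  b
''  0  1  2  3  4  5  6  7  8
 a  1  1  2  2  3  4  5  6  7
 c  2  1  1  2  3  3  4  5  6
 b  3  2  2  2  2  3  4  5  5
 c  4  3  2  3  3  2  3  4  5
 b  5  4  3  3  3  3  3  4  4
 a  6  5  4  3  4  4  4  3  4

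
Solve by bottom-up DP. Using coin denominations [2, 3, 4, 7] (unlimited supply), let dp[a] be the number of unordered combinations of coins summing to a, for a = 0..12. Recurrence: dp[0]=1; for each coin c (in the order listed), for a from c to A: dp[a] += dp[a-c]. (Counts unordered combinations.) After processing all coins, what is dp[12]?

after  coin     0     1     2     3     4     5     6     7     8     9    10    11    12
          2     1     0     1     0     1     0     1     0     1     0     1     0     1
          3     1     0     1     1     1     1     2     1     2     2     2     2     3
          4     1     0     1     1     2     1     3     2     4     3     5     4     7
          7     1     0     1     1     2     1     3     3     4     4     6     6     8

8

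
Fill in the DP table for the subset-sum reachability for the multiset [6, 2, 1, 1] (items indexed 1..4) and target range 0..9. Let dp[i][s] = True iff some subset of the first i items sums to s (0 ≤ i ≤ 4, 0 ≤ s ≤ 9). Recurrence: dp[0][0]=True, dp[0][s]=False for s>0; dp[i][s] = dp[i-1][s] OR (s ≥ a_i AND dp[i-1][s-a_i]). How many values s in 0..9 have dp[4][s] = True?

9

i\s   0   1   2   3   4   5   6   7   8   9
  0   T   F   F   F   F   F   F   F   F   F
  1   T   F   F   F   F   F   T   F   F   F
  2   T   F   T   F   F   F   T   F   T   F
  3   T   T   T   T   F   F   T   T   T   T
  4   T   T   T   T   T   F   T   T   T   T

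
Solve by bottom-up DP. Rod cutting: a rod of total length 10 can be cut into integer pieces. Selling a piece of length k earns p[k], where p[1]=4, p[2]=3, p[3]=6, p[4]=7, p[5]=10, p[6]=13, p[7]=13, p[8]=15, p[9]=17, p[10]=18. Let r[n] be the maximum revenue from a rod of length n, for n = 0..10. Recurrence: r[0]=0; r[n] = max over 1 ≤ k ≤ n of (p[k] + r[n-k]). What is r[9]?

   n    0    1    2    3    4    5    6    7    8    9   10
r[n]    0    4    8   12   16   20   24   28   32   36   40

36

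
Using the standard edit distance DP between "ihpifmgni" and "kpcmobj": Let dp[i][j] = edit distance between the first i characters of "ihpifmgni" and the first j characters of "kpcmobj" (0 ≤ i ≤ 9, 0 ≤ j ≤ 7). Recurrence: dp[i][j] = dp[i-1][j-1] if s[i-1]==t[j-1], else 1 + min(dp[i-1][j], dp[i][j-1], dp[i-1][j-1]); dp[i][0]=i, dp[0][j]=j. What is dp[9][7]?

7

   ''  k  p  c  m  o  b  j
''  0  1  2  3  4  5  6  7
 i  1  1  2  3  4  5  6  7
 h  2  2  2  3  4  5  6  7
 p  3  3  2  3  4  5  6  7
 i  4  4  3  3  4  5  6  7
 f  5  5  4  4  4  5  6  7
 m  6  6  5  5  4  5  6  7
 g  7  7  6  6  5  5  6  7
 n  8  8  7  7  6  6  6  7
 i  9  9  8  8  7  7  7  7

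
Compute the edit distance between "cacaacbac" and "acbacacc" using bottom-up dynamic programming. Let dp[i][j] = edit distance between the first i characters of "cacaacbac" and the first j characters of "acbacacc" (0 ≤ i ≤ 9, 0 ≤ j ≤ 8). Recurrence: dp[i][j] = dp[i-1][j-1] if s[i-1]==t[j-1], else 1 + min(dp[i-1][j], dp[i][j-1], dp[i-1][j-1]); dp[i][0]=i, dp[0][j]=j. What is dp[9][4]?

5

   ''  a  c  b  a  c  a  c  c
''  0  1  2  3  4  5  6  7  8
 c  1  1  1  2  3  4  5  6  7
 a  2  1  2  2  2  3  4  5  6
 c  3  2  1  2  3  2  3  4  5
 a  4  3  2  2  2  3  2  3  4
 a  5  4  3  3  2  3  3  3  4
 c  6  5  4  4  3  2  3  3  3
 b  7  6  5  4  4  3  3  4  4
 a  8  7  6  5  4  4  3  4  5
 c  9  8  7  6  5  4  4  3  4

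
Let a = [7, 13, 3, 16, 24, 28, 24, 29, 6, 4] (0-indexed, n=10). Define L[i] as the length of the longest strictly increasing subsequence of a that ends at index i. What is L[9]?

2

   i    0    1    2    3    4    5    6    7    8    9
a[i]    7   13    3   16   24   28   24   29    6    4
L[i]    1    2    1    3    4    5    4    6    2    2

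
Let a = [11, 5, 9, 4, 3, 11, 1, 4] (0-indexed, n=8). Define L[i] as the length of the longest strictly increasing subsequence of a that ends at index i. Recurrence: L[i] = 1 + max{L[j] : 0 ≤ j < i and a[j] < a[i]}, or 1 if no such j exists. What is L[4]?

1

   i    0    1    2    3    4    5    6    7
a[i]   11    5    9    4    3   11    1    4
L[i]    1    1    2    1    1    3    1    2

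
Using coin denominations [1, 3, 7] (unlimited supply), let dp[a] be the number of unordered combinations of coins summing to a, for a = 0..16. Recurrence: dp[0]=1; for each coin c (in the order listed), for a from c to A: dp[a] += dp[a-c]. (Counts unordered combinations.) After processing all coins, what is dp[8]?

4

after  coin     0     1     2     3     4     5     6     7     8     9    10    11    12    13    14    15    16
          1     1     1     1     1     1     1     1     1     1     1     1     1     1     1     1     1     1
          3     1     1     1     2     2     2     3     3     3     4     4     4     5     5     5     6     6
          7     1     1     1     2     2     2     3     4     4     5     6     6     7     8     9    10    11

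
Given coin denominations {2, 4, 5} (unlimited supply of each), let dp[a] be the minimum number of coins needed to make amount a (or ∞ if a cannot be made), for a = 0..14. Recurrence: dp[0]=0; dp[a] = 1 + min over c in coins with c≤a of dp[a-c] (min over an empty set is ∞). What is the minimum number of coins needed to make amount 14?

 a  0  1  2  3  4  5  6  7  8  9 10 11 12 13 14
dp  0  -  1  -  1  1  2  2  2  2  2  3  3  3  3
(- denotes ∞ / unreachable)

3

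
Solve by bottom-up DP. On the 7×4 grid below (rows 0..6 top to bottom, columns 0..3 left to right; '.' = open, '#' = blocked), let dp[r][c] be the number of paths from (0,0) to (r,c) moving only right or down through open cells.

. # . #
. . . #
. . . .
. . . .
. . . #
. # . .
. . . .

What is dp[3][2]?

r\c   0   1   2   3
  0   1   0   0   0
  1   1   1   1   0
  2   1   2   3   3
  3   1   3   6   9
  4   1   4  10   0
  5   1   0  10  10
  6   1   1  11  21

6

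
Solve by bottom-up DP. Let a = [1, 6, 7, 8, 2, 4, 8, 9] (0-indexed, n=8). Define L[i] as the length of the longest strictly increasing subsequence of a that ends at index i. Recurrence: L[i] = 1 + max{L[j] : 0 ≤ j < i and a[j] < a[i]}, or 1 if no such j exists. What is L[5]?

   i    0    1    2    3    4    5    6    7
a[i]    1    6    7    8    2    4    8    9
L[i]    1    2    3    4    2    3    4    5

3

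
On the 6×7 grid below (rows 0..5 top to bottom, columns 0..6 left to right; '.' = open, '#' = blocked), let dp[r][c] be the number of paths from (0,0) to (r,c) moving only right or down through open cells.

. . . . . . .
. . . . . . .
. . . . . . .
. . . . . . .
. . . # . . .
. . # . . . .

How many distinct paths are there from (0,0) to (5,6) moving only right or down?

301

r\c   0   1   2   3   4   5   6
  0   1   1   1   1   1   1   1
  1   1   2   3   4   5   6   7
  2   1   3   6  10  15  21  28
  3   1   4  10  20  35  56  84
  4   1   5  15   0  35  91 175
  5   1   6   0   0  35 126 301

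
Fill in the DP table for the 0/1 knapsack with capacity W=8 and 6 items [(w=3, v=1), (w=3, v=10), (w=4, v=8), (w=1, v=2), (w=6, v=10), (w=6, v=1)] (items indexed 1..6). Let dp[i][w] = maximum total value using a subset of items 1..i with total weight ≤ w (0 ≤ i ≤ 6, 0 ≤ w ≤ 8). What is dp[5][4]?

i\w   0   1   2   3   4   5   6   7   8
  0   0   0   0   0   0   0   0   0   0
  1   0   0   0   1   1   1   1   1   1
  2   0   0   0  10  10  10  11  11  11
  3   0   0   0  10  10  10  11  18  18
  4   0   2   2  10  12  12  12  18  20
  5   0   2   2  10  12  12  12  18  20
  6   0   2   2  10  12  12  12  18  20

12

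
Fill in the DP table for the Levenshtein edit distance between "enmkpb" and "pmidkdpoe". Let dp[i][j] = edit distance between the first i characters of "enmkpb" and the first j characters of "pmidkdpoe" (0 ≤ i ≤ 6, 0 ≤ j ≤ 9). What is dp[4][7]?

   ''  p  m  i  d  k  d  p  o  e
''  0  1  2  3  4  5  6  7  8  9
 e  1  1  2  3  4  5  6  7  8  8
 n  2  2  2  3  4  5  6  7  8  9
 m  3  3  2  3  4  5  6  7  8  9
 k  4  4  3  3  4  4  5  6  7  8
 p  5  4  4  4  4  5  5  5  6  7
 b  6  5  5  5  5  5  6  6  6  7

6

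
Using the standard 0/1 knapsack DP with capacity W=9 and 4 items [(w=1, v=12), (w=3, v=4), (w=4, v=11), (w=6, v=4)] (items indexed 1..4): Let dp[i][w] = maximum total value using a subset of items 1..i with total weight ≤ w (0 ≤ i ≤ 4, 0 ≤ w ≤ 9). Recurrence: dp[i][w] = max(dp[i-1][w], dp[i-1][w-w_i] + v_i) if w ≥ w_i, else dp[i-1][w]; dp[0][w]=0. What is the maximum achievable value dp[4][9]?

i\w   0   1   2   3   4   5   6   7   8   9
  0   0   0   0   0   0   0   0   0   0   0
  1   0  12  12  12  12  12  12  12  12  12
  2   0  12  12  12  16  16  16  16  16  16
  3   0  12  12  12  16  23  23  23  27  27
  4   0  12  12  12  16  23  23  23  27  27

27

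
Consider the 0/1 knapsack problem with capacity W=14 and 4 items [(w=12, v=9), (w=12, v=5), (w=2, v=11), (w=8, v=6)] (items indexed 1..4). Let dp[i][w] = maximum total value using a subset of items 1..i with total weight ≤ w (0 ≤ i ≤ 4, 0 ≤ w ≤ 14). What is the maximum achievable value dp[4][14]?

i\w   0   1   2   3   4   5   6   7   8   9  10  11  12  13  14
  0   0   0   0   0   0   0   0   0   0   0   0   0   0   0   0
  1   0   0   0   0   0   0   0   0   0   0   0   0   9   9   9
  2   0   0   0   0   0   0   0   0   0   0   0   0   9   9   9
  3   0   0  11  11  11  11  11  11  11  11  11  11  11  11  20
  4   0   0  11  11  11  11  11  11  11  11  17  17  17  17  20

20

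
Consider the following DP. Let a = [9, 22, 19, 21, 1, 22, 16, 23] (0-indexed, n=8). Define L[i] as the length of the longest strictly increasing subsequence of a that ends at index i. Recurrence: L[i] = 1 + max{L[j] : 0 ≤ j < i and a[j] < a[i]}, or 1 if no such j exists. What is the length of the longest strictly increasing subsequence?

   i    0    1    2    3    4    5    6    7
a[i]    9   22   19   21    1   22   16   23
L[i]    1    2    2    3    1    4    2    5

5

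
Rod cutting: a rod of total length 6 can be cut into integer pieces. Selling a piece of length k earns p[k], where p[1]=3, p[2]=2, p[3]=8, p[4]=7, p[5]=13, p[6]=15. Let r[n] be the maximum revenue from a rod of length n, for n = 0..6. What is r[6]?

18

   n    0    1    2    3    4    5    6
r[n]    0    3    6    9   12   15   18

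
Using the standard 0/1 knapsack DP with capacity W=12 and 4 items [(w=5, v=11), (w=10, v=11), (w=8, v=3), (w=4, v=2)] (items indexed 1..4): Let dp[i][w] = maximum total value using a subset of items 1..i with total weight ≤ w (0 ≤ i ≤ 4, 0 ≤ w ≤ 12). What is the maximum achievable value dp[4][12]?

i\w   0   1   2   3   4   5   6   7   8   9  10  11  12
  0   0   0   0   0   0   0   0   0   0   0   0   0   0
  1   0   0   0   0   0  11  11  11  11  11  11  11  11
  2   0   0   0   0   0  11  11  11  11  11  11  11  11
  3   0   0   0   0   0  11  11  11  11  11  11  11  11
  4   0   0   0   0   2  11  11  11  11  13  13  13  13

13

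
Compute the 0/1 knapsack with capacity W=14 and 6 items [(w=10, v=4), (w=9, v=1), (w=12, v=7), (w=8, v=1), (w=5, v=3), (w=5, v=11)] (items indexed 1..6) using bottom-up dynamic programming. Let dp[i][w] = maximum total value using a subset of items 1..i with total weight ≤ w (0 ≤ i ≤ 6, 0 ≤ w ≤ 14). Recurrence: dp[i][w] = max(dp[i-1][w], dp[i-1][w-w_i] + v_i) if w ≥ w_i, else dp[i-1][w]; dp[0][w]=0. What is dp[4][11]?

i\w   0   1   2   3   4   5   6   7   8   9  10  11  12  13  14
  0   0   0   0   0   0   0   0   0   0   0   0   0   0   0   0
  1   0   0   0   0   0   0   0   0   0   0   4   4   4   4   4
  2   0   0   0   0   0   0   0   0   0   1   4   4   4   4   4
  3   0   0   0   0   0   0   0   0   0   1   4   4   7   7   7
  4   0   0   0   0   0   0   0   0   1   1   4   4   7   7   7
  5   0   0   0   0   0   3   3   3   3   3   4   4   7   7   7
  6   0   0   0   0   0  11  11  11  11  11  14  14  14  14  14

4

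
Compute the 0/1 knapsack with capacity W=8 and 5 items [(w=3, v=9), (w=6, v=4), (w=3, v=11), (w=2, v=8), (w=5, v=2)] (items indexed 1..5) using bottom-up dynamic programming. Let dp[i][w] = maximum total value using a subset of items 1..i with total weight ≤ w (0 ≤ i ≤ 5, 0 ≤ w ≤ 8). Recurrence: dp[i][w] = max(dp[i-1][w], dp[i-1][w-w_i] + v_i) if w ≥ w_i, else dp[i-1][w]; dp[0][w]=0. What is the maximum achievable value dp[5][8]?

i\w   0   1   2   3   4   5   6   7   8
  0   0   0   0   0   0   0   0   0   0
  1   0   0   0   9   9   9   9   9   9
  2   0   0   0   9   9   9   9   9   9
  3   0   0   0  11  11  11  20  20  20
  4   0   0   8  11  11  19  20  20  28
  5   0   0   8  11  11  19  20  20  28

28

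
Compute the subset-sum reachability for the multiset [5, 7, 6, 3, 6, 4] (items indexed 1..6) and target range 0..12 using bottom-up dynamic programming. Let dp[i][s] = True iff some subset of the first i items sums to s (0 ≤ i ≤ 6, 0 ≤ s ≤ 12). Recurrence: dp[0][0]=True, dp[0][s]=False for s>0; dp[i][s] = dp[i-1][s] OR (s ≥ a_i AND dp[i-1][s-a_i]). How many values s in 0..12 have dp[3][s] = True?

6

i\s   0   1   2   3   4   5   6   7   8   9  10  11  12
  0   T   F   F   F   F   F   F   F   F   F   F   F   F
  1   T   F   F   F   F   T   F   F   F   F   F   F   F
  2   T   F   F   F   F   T   F   T   F   F   F   F   T
  3   T   F   F   F   F   T   T   T   F   F   F   T   T
  4   T   F   F   T   F   T   T   T   T   T   T   T   T
  5   T   F   F   T   F   T   T   T   T   T   T   T   T
  6   T   F   F   T   T   T   T   T   T   T   T   T   T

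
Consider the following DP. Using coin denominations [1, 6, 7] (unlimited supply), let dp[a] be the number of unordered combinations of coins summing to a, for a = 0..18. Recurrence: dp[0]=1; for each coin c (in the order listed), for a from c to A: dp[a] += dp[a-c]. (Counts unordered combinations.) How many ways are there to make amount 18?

7

after  coin     0     1     2     3     4     5     6     7     8     9    10    11    12    13    14    15    16    17    18
          1     1     1     1     1     1     1     1     1     1     1     1     1     1     1     1     1     1     1     1
          6     1     1     1     1     1     1     2     2     2     2     2     2     3     3     3     3     3     3     4
          7     1     1     1     1     1     1     2     3     3     3     3     3     4     5     6     6     6     6     7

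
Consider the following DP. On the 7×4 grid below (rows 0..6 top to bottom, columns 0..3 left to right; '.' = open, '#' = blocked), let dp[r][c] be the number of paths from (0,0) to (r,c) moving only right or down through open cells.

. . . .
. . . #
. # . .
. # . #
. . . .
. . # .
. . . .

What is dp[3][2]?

r\c   0   1   2   3
  0   1   1   1   1
  1   1   2   3   0
  2   1   0   3   3
  3   1   0   3   0
  4   1   1   4   4
  5   1   2   0   4
  6   1   3   3   7

3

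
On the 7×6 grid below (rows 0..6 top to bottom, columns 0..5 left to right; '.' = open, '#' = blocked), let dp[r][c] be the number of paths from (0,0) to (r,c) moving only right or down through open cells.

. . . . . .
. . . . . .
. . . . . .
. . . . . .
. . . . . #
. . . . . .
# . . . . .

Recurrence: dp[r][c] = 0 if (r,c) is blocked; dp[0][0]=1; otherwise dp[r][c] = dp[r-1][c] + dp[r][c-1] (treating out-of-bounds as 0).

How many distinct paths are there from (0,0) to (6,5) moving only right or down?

335

r\c   0   1   2   3   4   5
  0   1   1   1   1   1   1
  1   1   2   3   4   5   6
  2   1   3   6  10  15  21
  3   1   4  10  20  35  56
  4   1   5  15  35  70   0
  5   1   6  21  56 126 126
  6   0   6  27  83 209 335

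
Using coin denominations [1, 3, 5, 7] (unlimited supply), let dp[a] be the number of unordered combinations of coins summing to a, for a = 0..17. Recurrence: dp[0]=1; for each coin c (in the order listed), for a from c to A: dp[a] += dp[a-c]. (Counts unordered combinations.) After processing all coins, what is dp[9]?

7

after  coin     0     1     2     3     4     5     6     7     8     9    10    11    12    13    14    15    16    17
          1     1     1     1     1     1     1     1     1     1     1     1     1     1     1     1     1     1     1
          3     1     1     1     2     2     2     3     3     3     4     4     4     5     5     5     6     6     6
          5     1     1     1     2     2     3     4     4     5     6     7     8     9    10    11    13    14    15
          7     1     1     1     2     2     3     4     5     6     7     9    10    12    14    16    19    21    24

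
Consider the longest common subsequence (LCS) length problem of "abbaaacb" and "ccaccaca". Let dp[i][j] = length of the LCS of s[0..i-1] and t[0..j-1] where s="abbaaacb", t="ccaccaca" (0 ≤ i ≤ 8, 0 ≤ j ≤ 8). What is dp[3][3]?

   ''  c  c  a  c  c  a  c  a
''  0  0  0  0  0  0  0  0  0
 a  0  0  0  1  1  1  1  1  1
 b  0  0  0  1  1  1  1  1  1
 b  0  0  0  1  1  1  1  1  1
 a  0  0  0  1  1  1  2  2  2
 a  0  0  0  1  1  1  2  2  3
 a  0  0  0  1  1  1  2  2  3
 c  0  1  1  1  2  2  2  3  3
 b  0  1  1  1  2  2  2  3  3

1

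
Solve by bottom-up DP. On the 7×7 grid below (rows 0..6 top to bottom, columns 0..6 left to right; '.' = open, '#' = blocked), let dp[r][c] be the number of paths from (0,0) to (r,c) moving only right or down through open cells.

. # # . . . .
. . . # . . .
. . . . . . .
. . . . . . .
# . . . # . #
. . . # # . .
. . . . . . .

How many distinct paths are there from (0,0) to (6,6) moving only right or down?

r\c   0   1   2   3   4   5   6
  0   1   0   0   0   0   0   0
  1   1   1   1   0   0   0   0
  2   1   2   3   3   3   3   3
  3   1   3   6   9  12  15  18
  4   0   3   9  18   0  15   0
  5   0   3  12   0   0  15  15
  6   0   3  15  15  15  30  45

45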